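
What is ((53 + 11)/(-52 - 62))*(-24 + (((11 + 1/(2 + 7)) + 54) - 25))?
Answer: -4640/513 ≈ -9.0448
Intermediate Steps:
((53 + 11)/(-52 - 62))*(-24 + (((11 + 1/(2 + 7)) + 54) - 25)) = (64/(-114))*(-24 + (((11 + 1/9) + 54) - 25)) = (64*(-1/114))*(-24 + (((11 + ⅑) + 54) - 25)) = -32*(-24 + ((100/9 + 54) - 25))/57 = -32*(-24 + (586/9 - 25))/57 = -32*(-24 + 361/9)/57 = -32/57*145/9 = -4640/513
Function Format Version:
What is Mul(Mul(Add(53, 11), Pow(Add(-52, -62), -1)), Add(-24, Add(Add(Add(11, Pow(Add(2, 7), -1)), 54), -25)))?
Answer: Rational(-4640, 513) ≈ -9.0448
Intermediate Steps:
Mul(Mul(Add(53, 11), Pow(Add(-52, -62), -1)), Add(-24, Add(Add(Add(11, Pow(Add(2, 7), -1)), 54), -25))) = Mul(Mul(64, Pow(-114, -1)), Add(-24, Add(Add(Add(11, Pow(9, -1)), 54), -25))) = Mul(Mul(64, Rational(-1, 114)), Add(-24, Add(Add(Add(11, Rational(1, 9)), 54), -25))) = Mul(Rational(-32, 57), Add(-24, Add(Add(Rational(100, 9), 54), -25))) = Mul(Rational(-32, 57), Add(-24, Add(Rational(586, 9), -25))) = Mul(Rational(-32, 57), Add(-24, Rational(361, 9))) = Mul(Rational(-32, 57), Rational(145, 9)) = Rational(-4640, 513)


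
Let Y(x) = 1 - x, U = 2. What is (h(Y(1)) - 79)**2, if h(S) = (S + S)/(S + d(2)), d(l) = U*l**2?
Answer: 6241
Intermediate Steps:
d(l) = 2*l**2
h(S) = 2*S/(8 + S) (h(S) = (S + S)/(S + 2*2**2) = (2*S)/(S + 2*4) = (2*S)/(S + 8) = (2*S)/(8 + S) = 2*S/(8 + S))
(h(Y(1)) - 79)**2 = (2*(1 - 1*1)/(8 + (1 - 1*1)) - 79)**2 = (2*(1 - 1)/(8 + (1 - 1)) - 79)**2 = (2*0/(8 + 0) - 79)**2 = (2*0/8 - 79)**2 = (2*0*(1/8) - 79)**2 = (0 - 79)**2 = (-79)**2 = 6241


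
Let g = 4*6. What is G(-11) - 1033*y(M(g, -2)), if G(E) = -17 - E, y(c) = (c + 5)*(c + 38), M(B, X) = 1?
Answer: -241728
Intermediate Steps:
g = 24
y(c) = (5 + c)*(38 + c)
G(-11) - 1033*y(M(g, -2)) = (-17 - 1*(-11)) - 1033*(190 + 1**2 + 43*1) = (-17 + 11) - 1033*(190 + 1 + 43) = -6 - 1033*234 = -6 - 241722 = -241728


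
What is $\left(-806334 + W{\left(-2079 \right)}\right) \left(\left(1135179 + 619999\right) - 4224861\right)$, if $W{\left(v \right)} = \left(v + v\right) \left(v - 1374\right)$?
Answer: $-33467267056920$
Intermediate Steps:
$W{\left(v \right)} = 2 v \left(-1374 + v\right)$
$\left(-806334 + W{\left(-2079 \right)}\right) \left(\left(1135179 + 619999\right) - 4224861\right) = \left(-806334 + 2 \left(-2079\right) \left(-1374 - 2079\right)\right) \left(\left(1135179 + 619999\right) - 4224861\right) = \left(-806334 + 2 \left(-2079\right) \left(-3453\right)\right) \left(1755178 - 4224861\right) = \left(-806334 + 14357574\right) \left(-2469683\right) = 13551240 \left(-2469683\right) = -33467267056920$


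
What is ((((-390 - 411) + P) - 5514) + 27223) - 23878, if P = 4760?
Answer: 1790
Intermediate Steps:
((((-390 - 411) + P) - 5514) + 27223) - 23878 = ((((-390 - 411) + 4760) - 5514) + 27223) - 23878 = (((-801 + 4760) - 5514) + 27223) - 23878 = ((3959 - 5514) + 27223) - 23878 = (-1555 + 27223) - 23878 = 25668 - 23878 = 1790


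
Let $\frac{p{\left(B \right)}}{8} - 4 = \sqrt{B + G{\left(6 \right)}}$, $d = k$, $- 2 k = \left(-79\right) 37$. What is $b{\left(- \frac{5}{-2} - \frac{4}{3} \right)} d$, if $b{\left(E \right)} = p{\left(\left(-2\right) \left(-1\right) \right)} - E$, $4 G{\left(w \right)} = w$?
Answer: $\frac{540755}{12} + 5846 \sqrt{14} \approx 66937.0$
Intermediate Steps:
$G{\left(w \right)} = \frac{w}{4}$
$k = \frac{2923}{2}$ ($k = - \frac{\left(-79\right) 37}{2} = \left(- \frac{1}{2}\right) \left(-2923\right) = \frac{2923}{2} \approx 1461.5$)
$d = \frac{2923}{2} \approx 1461.5$
$p{\left(B \right)} = 32 + 8 \sqrt{\frac{3}{2} + B}$ ($p{\left(B \right)} = 32 + 8 \sqrt{B + \frac{1}{4} \cdot 6} = 32 + 8 \sqrt{B + \frac{3}{2}} = 32 + 8 \sqrt{\frac{3}{2} + B}$)
$b{\left(E \right)} = 32 - E + 4 \sqrt{14}$ ($b{\left(E \right)} = \left(32 + 4 \sqrt{6 + 4 \left(\left(-2\right) \left(-1\right)\right)}\right) - E = \left(32 + 4 \sqrt{6 + 4 \cdot 2}\right) - E = \left(32 + 4 \sqrt{6 + 8}\right) - E = \left(32 + 4 \sqrt{14}\right) - E = 32 - E + 4 \sqrt{14}$)
$b{\left(- \frac{5}{-2} - \frac{4}{3} \right)} d = \left(32 - \left(- \frac{5}{-2} - \frac{4}{3}\right) + 4 \sqrt{14}\right) \frac{2923}{2} = \left(32 - \left(\left(-5\right) \left(- \frac{1}{2}\right) - \frac{4}{3}\right) + 4 \sqrt{14}\right) \frac{2923}{2} = \left(32 - \left(\frac{5}{2} - \frac{4}{3}\right) + 4 \sqrt{14}\right) \frac{2923}{2} = \left(32 - \frac{7}{6} + 4 \sqrt{14}\right) \frac{2923}{2} = \left(\frac{185}{6} + 4 \sqrt{14}\right) \frac{2923}{2} = \frac{540755}{12} + 5846 \sqrt{14}$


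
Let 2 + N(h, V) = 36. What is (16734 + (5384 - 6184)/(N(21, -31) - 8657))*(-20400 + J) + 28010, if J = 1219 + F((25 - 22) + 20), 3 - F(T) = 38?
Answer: -2772590413482/8623 ≈ -3.2153e+8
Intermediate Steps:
F(T) = -35 (F(T) = 3 - 1*38 = 3 - 38 = -35)
N(h, V) = 34 (N(h, V) = -2 + 36 = 34)
J = 1184 (J = 1219 - 35 = 1184)
(16734 + (5384 - 6184)/(N(21, -31) - 8657))*(-20400 + J) + 28010 = (16734 + (5384 - 6184)/(34 - 8657))*(-20400 + 1184) + 28010 = (16734 - 800/(-8623))*(-19216) + 28010 = (16734 - 800*(-1/8623))*(-19216) + 28010 = (16734 + 800/8623)*(-19216) + 28010 = (144298082/8623)*(-19216) + 28010 = -2772831943712/8623 + 28010 = -2772590413482/8623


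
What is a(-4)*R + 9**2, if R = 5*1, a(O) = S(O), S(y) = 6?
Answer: 111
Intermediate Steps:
a(O) = 6
R = 5
a(-4)*R + 9**2 = 6*5 + 9**2 = 30 + 81 = 111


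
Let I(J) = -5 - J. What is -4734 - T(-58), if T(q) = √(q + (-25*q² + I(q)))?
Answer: -4734 - 3*I*√9345 ≈ -4734.0 - 290.01*I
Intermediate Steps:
T(q) = √(-5 - 25*q²) (T(q) = √(q + (-25*q² + (-5 - q))) = √(q + (-5 - q - 25*q²)) = √(-5 - 25*q²))
-4734 - T(-58) = -4734 - √(-5 - 25*(-58)²) = -4734 - √(-5 - 25*3364) = -4734 - √(-5 - 84100) = -4734 - √(-84105) = -4734 - 3*I*√9345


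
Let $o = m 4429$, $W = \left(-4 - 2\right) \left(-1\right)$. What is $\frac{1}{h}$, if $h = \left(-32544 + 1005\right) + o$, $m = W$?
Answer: $- \frac{1}{4965} \approx -0.00020141$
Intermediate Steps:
$W = 6$ ($W = \left(-6\right) \left(-1\right) = 6$)
$m = 6$
$o = 26574$ ($o = 6 \cdot 4429 = 26574$)
$h = -4965$ ($h = \left(-32544 + 1005\right) + 26574 = -31539 + 26574 = -4965$)
$\frac{1}{h} = \frac{1}{-4965} = - \frac{1}{4965}$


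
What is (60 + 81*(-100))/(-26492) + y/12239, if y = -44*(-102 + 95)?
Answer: 26640274/81058897 ≈ 0.32865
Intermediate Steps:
y = 308 (y = -44*(-7) = 308)
(60 + 81*(-100))/(-26492) + y/12239 = (60 + 81*(-100))/(-26492) + 308/12239 = (60 - 8100)*(-1/26492) + 308*(1/12239) = -8040*(-1/26492) + 308/12239 = 2010/6623 + 308/12239 = 26640274/81058897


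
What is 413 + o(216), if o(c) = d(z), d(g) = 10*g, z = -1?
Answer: 403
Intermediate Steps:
o(c) = -10 (o(c) = 10*(-1) = -10)
413 + o(216) = 413 - 10 = 403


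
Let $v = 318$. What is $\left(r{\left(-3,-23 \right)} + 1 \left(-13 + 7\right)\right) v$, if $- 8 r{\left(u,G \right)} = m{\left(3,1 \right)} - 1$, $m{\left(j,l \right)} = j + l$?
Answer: $- \frac{8109}{4} \approx -2027.3$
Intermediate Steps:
$r{\left(u,G \right)} = - \frac{3}{8}$ ($r{\left(u,G \right)} = - \frac{\left(3 + 1\right) - 1}{8} = - \frac{4 - 1}{8} = \left(- \frac{1}{8}\right) 3 = - \frac{3}{8}$)
$\left(r{\left(-3,-23 \right)} + 1 \left(-13 + 7\right)\right) v = \left(- \frac{3}{8} + 1 \left(-13 + 7\right)\right) 318 = \left(- \frac{3}{8} + 1 \left(-6\right)\right) 318 = \left(- \frac{3}{8} - 6\right) 318 = \left(- \frac{51}{8}\right) 318 = - \frac{8109}{4}$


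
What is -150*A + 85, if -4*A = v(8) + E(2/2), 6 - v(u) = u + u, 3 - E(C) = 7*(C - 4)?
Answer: 610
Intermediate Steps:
E(C) = 31 - 7*C (E(C) = 3 - 7*(C - 4) = 3 - 7*(-4 + C) = 3 - (-28 + 7*C) = 3 + (28 - 7*C) = 31 - 7*C)
v(u) = 6 - 2*u (v(u) = 6 - (u + u) = 6 - 2*u)
A = -7/2 (A = -((6 - 2*8) + (31 - 14/2))/4 = -((6 - 16) + (31 - 14/2))/4 = -(-10 + (31 - 7*1))/4 = -(-10 + (31 - 7))/4 = -(-10 + 24)/4 = -¼*14 = -7/2 ≈ -3.5000)
-150*A + 85 = -150*(-7/2) + 85 = 525 + 85 = 610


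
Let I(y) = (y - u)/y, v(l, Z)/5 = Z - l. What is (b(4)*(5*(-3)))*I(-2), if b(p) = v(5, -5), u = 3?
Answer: 1875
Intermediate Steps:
v(l, Z) = -5*l + 5*Z (v(l, Z) = 5*(Z - l) = -5*l + 5*Z)
b(p) = -50 (b(p) = -5*5 + 5*(-5) = -25 - 25 = -50)
I(y) = (-3 + y)/y (I(y) = (y - 1*3)/y = (y - 3)/y = (-3 + y)/y)
(b(4)*(5*(-3)))*I(-2) = (-250*(-3))*((-3 - 2)/(-2)) = (-50*(-15))*(-½*(-5)) = 750*(5/2) = 1875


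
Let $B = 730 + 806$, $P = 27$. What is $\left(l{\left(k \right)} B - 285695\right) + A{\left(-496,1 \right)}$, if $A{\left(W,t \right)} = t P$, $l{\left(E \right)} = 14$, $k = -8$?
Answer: $-264164$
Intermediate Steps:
$B = 1536$
$A{\left(W,t \right)} = 27 t$ ($A{\left(W,t \right)} = t 27 = 27 t$)
$\left(l{\left(k \right)} B - 285695\right) + A{\left(-496,1 \right)} = \left(14 \cdot 1536 - 285695\right) + 27 \cdot 1 = \left(21504 - 285695\right) + 27 = -264191 + 27 = -264164$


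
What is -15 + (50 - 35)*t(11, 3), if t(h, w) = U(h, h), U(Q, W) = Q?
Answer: 150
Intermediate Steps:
t(h, w) = h
-15 + (50 - 35)*t(11, 3) = -15 + (50 - 35)*11 = -15 + 15*11 = -15 + 165 = 150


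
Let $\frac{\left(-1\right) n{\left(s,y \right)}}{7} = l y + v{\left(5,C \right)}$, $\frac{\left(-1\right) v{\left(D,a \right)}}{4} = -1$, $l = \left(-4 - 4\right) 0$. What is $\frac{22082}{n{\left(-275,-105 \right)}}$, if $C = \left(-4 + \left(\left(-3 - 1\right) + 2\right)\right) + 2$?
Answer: $- \frac{11041}{14} \approx -788.64$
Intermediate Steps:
$C = -4$ ($C = \left(-4 + \left(-4 + 2\right)\right) + 2 = \left(-4 - 2\right) + 2 = -6 + 2 = -4$)
$l = 0$ ($l = \left(-8\right) 0 = 0$)
$v{\left(D,a \right)} = 4$ ($v{\left(D,a \right)} = \left(-4\right) \left(-1\right) = 4$)
$n{\left(s,y \right)} = -28$ ($n{\left(s,y \right)} = - 7 \left(0 y + 4\right) = - 7 \left(0 + 4\right) = \left(-7\right) 4 = -28$)
$\frac{22082}{n{\left(-275,-105 \right)}} = \frac{22082}{-28} = 22082 \left(- \frac{1}{28}\right) = - \frac{11041}{14}$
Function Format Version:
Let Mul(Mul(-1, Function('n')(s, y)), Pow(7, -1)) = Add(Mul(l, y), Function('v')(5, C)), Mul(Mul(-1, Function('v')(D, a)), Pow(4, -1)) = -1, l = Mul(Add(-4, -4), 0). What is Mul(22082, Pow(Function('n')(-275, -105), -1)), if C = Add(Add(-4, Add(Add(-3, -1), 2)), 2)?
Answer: Rational(-11041, 14) ≈ -788.64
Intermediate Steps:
C = -4 (C = Add(Add(-4, Add(-4, 2)), 2) = Add(Add(-4, -2), 2) = Add(-6, 2) = -4)
l = 0 (l = Mul(-8, 0) = 0)
Function('v')(D, a) = 4 (Function('v')(D, a) = Mul(-4, -1) = 4)
Function('n')(s, y) = -28 (Function('n')(s, y) = Mul(-7, Add(Mul(0, y), 4)) = Mul(-7, Add(0, 4)) = Mul(-7, 4) = -28)
Mul(22082, Pow(Function('n')(-275, -105), -1)) = Mul(22082, Pow(-28, -1)) = Mul(22082, Rational(-1, 28)) = Rational(-11041, 14)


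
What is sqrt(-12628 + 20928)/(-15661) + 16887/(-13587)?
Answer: -5629/4529 - 10*sqrt(83)/15661 ≈ -1.2487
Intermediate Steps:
sqrt(-12628 + 20928)/(-15661) + 16887/(-13587) = sqrt(8300)*(-1/15661) + 16887*(-1/13587) = (10*sqrt(83))*(-1/15661) - 5629/4529 = -10*sqrt(83)/15661 - 5629/4529 = -5629/4529 - 10*sqrt(83)/15661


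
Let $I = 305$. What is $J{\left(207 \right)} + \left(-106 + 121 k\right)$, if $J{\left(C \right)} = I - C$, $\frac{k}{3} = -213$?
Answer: $-77327$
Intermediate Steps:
$k = -639$ ($k = 3 \left(-213\right) = -639$)
$J{\left(C \right)} = 305 - C$
$J{\left(207 \right)} + \left(-106 + 121 k\right) = \left(305 - 207\right) + \left(-106 + 121 \left(-639\right)\right) = \left(305 - 207\right) - 77425 = 98 - 77425 = -77327$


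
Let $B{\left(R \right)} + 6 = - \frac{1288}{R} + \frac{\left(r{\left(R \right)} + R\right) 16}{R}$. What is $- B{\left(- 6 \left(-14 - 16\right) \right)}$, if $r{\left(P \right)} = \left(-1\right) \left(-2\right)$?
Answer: $- \frac{136}{45} \approx -3.0222$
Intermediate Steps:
$r{\left(P \right)} = 2$
$B{\left(R \right)} = -6 - \frac{1288}{R} + \frac{32 + 16 R}{R}$ ($B{\left(R \right)} = -6 + \left(- \frac{1288}{R} + \frac{\left(2 + R\right) 16}{R}\right) = -6 + \left(- \frac{1288}{R} + \frac{32 + 16 R}{R}\right) = -6 - \frac{1288}{R} + \frac{32 + 16 R}{R}$)
$- B{\left(- 6 \left(-14 - 16\right) \right)} = - (10 - \frac{1256}{\left(-6\right) \left(-14 - 16\right)}) = - (10 - \frac{1256}{\left(-6\right) \left(-30\right)}) = - (10 - \frac{1256}{180}) = - (10 - \frac{314}{45}) = \left(-1\right) \frac{136}{45} = - \frac{136}{45}$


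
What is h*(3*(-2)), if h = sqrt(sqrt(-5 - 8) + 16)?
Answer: -6*sqrt(16 + I*sqrt(13)) ≈ -24.15 - 2.6874*I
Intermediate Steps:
h = sqrt(16 + I*sqrt(13)) (h = sqrt(sqrt(-13) + 16) = sqrt(I*sqrt(13) + 16) = sqrt(16 + I*sqrt(13)) ≈ 4.025 + 0.44789*I)
h*(3*(-2)) = sqrt(16 + I*sqrt(13))*(3*(-2)) = sqrt(16 + I*sqrt(13))*(-6) = -6*sqrt(16 + I*sqrt(13))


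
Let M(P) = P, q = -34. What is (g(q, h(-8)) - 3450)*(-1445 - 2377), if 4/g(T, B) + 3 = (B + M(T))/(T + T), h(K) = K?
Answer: 356192564/27 ≈ 1.3192e+7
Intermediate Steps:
g(T, B) = 4/(-3 + (B + T)/(2*T)) (g(T, B) = 4/(-3 + (B + T)/(T + T)) = 4/(-3 + (B + T)/((2*T))) = 4/(-3 + (B + T)*(1/(2*T))) = 4/(-3 + (B + T)/(2*T)))
(g(q, h(-8)) - 3450)*(-1445 - 2377) = (8*(-34)/(-8 - 5*(-34)) - 3450)*(-1445 - 2377) = (8*(-34)/(-8 + 170) - 3450)*(-3822) = (8*(-34)/162 - 3450)*(-3822) = (8*(-34)*(1/162) - 3450)*(-3822) = (-136/81 - 3450)*(-3822) = -279586/81*(-3822) = 356192564/27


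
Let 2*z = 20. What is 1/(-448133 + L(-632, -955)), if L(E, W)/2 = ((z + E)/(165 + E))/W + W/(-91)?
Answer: -40584635/18186462518309 ≈ -2.2316e-6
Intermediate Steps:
z = 10 (z = (½)*20 = 10)
L(E, W) = -2*W/91 + 2*(10 + E)/(W*(165 + E)) (L(E, W) = 2*(((10 + E)/(165 + E))/W + W/(-91)) = 2*(((10 + E)/(165 + E))/W + W*(-1/91)) = 2*((10 + E)/(W*(165 + E)) - W/91) = 2*(-W/91 + (10 + E)/(W*(165 + E))) = -2*W/91 + 2*(10 + E)/(W*(165 + E)))
1/(-448133 + L(-632, -955)) = 1/(-448133 + (2/91)*(910 - 165*(-955)² + 91*(-632) - 1*(-632)*(-955)²)/(-955*(165 - 632))) = 1/(-448133 + (2/91)*(-1/955)*(910 - 165*912025 - 57512 - 1*(-632)*912025)/(-467)) = 1/(-448133 + (2/91)*(-1/955)*(-1/467)*(910 - 150484125 - 57512 + 576399800)) = 1/(-448133 + (2/91)*(-1/955)*(-1/467)*425859073) = 1/(-448133 + 851718146/40584635) = 1/(-18186462518309/40584635) = -40584635/18186462518309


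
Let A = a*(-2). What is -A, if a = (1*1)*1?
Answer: 2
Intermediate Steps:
a = 1 (a = 1*1 = 1)
A = -2 (A = 1*(-2) = -2)
-A = -1*(-2) = 2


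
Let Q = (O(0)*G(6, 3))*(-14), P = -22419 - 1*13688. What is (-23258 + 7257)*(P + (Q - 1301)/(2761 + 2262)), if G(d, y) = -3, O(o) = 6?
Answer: 2902045526510/5023 ≈ 5.7775e+8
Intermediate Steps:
P = -36107 (P = -22419 - 13688 = -36107)
Q = 252 (Q = (6*(-3))*(-14) = -18*(-14) = 252)
(-23258 + 7257)*(P + (Q - 1301)/(2761 + 2262)) = (-23258 + 7257)*(-36107 + (252 - 1301)/(2761 + 2262)) = -16001*(-36107 - 1049/5023) = -16001*(-181366510/5023) = 2902045526510/5023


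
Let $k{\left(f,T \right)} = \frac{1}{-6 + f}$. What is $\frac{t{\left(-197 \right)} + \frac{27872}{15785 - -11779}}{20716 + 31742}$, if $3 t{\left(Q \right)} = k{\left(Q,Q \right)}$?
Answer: $\frac{1412207}{73382079834} \approx 1.9245 \cdot 10^{-5}$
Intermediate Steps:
$t{\left(Q \right)} = \frac{1}{3 \left(-6 + Q\right)}$
$\frac{t{\left(-197 \right)} + \frac{27872}{15785 - -11779}}{20716 + 31742} = \frac{\frac{1}{3 \left(-6 - 197\right)} + \frac{27872}{15785 - -11779}}{20716 + 31742} = \frac{\frac{1}{3 \left(-203\right)} + \frac{27872}{15785 + 11779}}{52458} = \left(\frac{1}{3} \left(- \frac{1}{203}\right) + \frac{27872}{27564}\right) \frac{1}{52458} = \left(- \frac{1}{609} + 27872 \cdot \frac{1}{27564}\right) \frac{1}{52458} = \left(- \frac{1}{609} + \frac{6968}{6891}\right) \frac{1}{52458} = \frac{1412207}{1398873} \cdot \frac{1}{52458} = \frac{1412207}{73382079834}$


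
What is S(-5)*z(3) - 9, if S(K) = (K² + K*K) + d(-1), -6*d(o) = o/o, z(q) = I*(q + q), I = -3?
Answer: -906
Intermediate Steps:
z(q) = -6*q (z(q) = -3*(q + q) = -6*q)
d(o) = -⅙ (d(o) = -o/(6*o) = -⅙*1 = -⅙)
S(K) = -⅙ + 2*K² (S(K) = (K² + K*K) - ⅙ = (K² + K²) - ⅙ = 2*K² - ⅙ = -⅙ + 2*K²)
S(-5)*z(3) - 9 = (-⅙ + 2*(-5)²)*(-6*3) - 9 = (-⅙ + 2*25)*(-18) - 9 = (-⅙ + 50)*(-18) - 9 = (299/6)*(-18) - 9 = -897 - 9 = -906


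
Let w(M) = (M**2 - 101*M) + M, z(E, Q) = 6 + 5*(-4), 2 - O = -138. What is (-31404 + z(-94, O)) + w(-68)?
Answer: -19994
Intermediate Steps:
O = 140 (O = 2 - 1*(-138) = 2 + 138 = 140)
z(E, Q) = -14 (z(E, Q) = 6 - 20 = -14)
w(M) = M**2 - 100*M
(-31404 + z(-94, O)) + w(-68) = (-31404 - 14) - 68*(-100 - 68) = -31418 - 68*(-168) = -31418 + 11424 = -19994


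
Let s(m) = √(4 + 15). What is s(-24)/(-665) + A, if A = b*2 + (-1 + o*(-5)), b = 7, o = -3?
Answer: 28 - √19/665 ≈ 27.993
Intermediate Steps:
s(m) = √19
A = 28 (A = 7*2 + (-1 - 3*(-5)) = 14 + (-1 + 15) = 14 + 14 = 28)
s(-24)/(-665) + A = √19/(-665) + 28 = -√19/665 + 28 = 28 - √19/665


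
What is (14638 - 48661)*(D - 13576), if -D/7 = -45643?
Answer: -10408486275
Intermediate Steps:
D = 319501 (D = -7*(-45643) = 319501)
(14638 - 48661)*(D - 13576) = (14638 - 48661)*(319501 - 13576) = -34023*305925 = -10408486275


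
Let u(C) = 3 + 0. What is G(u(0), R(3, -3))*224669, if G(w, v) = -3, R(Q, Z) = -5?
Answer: -674007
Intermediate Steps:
u(C) = 3
G(u(0), R(3, -3))*224669 = -3*224669 = -674007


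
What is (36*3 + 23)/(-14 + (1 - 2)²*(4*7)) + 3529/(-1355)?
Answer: 128099/18970 ≈ 6.7527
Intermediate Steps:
(36*3 + 23)/(-14 + (1 - 2)²*(4*7)) + 3529/(-1355) = (108 + 23)/(-14 + (-1)²*28) + 3529*(-1/1355) = 131/(-14 + 1*28) - 3529/1355 = 131/(-14 + 28) - 3529/1355 = 131/14 - 3529/1355 = 128099/18970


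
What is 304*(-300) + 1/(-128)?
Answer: -11673601/128 ≈ -91200.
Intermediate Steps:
304*(-300) + 1/(-128) = -91200 - 1/128 = -11673601/128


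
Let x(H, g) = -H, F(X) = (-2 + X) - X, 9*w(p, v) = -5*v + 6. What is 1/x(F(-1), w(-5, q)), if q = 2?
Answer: ½ ≈ 0.50000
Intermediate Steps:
w(p, v) = ⅔ - 5*v/9 (w(p, v) = (-5*v + 6)/9 = (6 - 5*v)/9 = ⅔ - 5*v/9)
F(X) = -2
1/x(F(-1), w(-5, q)) = 1/(-1*(-2)) = 1/2 = ½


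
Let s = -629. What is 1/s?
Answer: -1/629 ≈ -0.0015898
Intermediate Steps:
1/s = 1/(-629) = -1/629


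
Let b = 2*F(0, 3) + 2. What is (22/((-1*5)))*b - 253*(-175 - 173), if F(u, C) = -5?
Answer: 440396/5 ≈ 88079.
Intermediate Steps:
b = -8 (b = 2*(-5) + 2 = -10 + 2 = -8)
(22/((-1*5)))*b - 253*(-175 - 173) = (22/((-1*5)))*(-8) - 253*(-175 - 173) = (22/(-5))*(-8) - 253*(-348) = (22*(-⅕))*(-8) + 88044 = -22/5*(-8) + 88044 = 176/5 + 88044 = 440396/5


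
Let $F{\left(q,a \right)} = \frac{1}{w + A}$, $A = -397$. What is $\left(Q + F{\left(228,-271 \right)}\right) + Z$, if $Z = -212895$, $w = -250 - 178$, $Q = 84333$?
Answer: $- \frac{106063651}{825} \approx -1.2856 \cdot 10^{5}$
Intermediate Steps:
$w = -428$ ($w = -250 - 178 = -428$)
$F{\left(q,a \right)} = - \frac{1}{825}$ ($F{\left(q,a \right)} = \frac{1}{-428 - 397} = \frac{1}{-825} = - \frac{1}{825}$)
$\left(Q + F{\left(228,-271 \right)}\right) + Z = \left(84333 - \frac{1}{825}\right) - 212895 = \frac{69574724}{825} - 212895 = - \frac{106063651}{825}$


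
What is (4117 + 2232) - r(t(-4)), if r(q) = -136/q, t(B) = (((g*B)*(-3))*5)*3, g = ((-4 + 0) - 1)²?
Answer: 7142659/1125 ≈ 6349.0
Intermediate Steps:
g = 25 (g = (-4 - 1)² = (-5)² = 25)
t(B) = -1125*B (t(B) = (((25*B)*(-3))*5)*3 = (-75*B*5)*3 = -375*B*3 = -1125*B)
(4117 + 2232) - r(t(-4)) = (4117 + 2232) - (-136)/((-1125*(-4))) = 6349 - (-136)/4500 = 6349 - 1*(-34/1125) = 6349 + 34/1125 = 7142659/1125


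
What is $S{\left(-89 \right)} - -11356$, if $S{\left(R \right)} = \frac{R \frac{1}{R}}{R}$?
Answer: $\frac{1010683}{89} \approx 11356.0$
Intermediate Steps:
$S{\left(R \right)} = \frac{1}{R}$ ($S{\left(R \right)} = 1 \frac{1}{R} = \frac{1}{R}$)
$S{\left(-89 \right)} - -11356 = \frac{1}{-89} - -11356 = - \frac{1}{89} + 11356 = \frac{1010683}{89}$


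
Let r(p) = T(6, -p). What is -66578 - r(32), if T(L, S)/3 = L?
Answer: -66596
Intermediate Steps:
T(L, S) = 3*L
r(p) = 18 (r(p) = 3*6 = 18)
-66578 - r(32) = -66578 - 1*18 = -66578 - 18 = -66596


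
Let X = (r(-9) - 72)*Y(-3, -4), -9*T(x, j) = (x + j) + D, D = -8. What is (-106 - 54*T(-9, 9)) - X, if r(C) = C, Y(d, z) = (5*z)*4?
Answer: -6634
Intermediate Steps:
Y(d, z) = 20*z
T(x, j) = 8/9 - j/9 - x/9 (T(x, j) = -((x + j) - 8)/9 = -((j + x) - 8)/9 = -(-8 + j + x)/9 = 8/9 - j/9 - x/9)
X = 6480 (X = (-9 - 72)*(20*(-4)) = -81*(-80) = 6480)
(-106 - 54*T(-9, 9)) - X = (-106 - 54*(8/9 - ⅑*9 - ⅑*(-9))) - 1*6480 = (-106 - 54*(8/9 - 1 + 1)) - 6480 = (-106 - 54*8/9) - 6480 = (-106 - 48) - 6480 = -154 - 6480 = -6634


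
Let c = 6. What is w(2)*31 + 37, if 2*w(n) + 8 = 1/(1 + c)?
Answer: -1187/14 ≈ -84.786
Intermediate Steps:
w(n) = -55/14 (w(n) = -4 + 1/(2*(1 + 6)) = -4 + (½)/7 = -4 + (½)*(⅐) = -4 + 1/14 = -55/14)
w(2)*31 + 37 = -55/14*31 + 37 = -1705/14 + 37 = -1187/14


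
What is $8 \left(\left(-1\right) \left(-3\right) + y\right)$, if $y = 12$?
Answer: $120$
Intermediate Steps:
$8 \left(\left(-1\right) \left(-3\right) + y\right) = 8 \left(\left(-1\right) \left(-3\right) + 12\right) = 8 \left(3 + 12\right) = 8 \cdot 15 = 120$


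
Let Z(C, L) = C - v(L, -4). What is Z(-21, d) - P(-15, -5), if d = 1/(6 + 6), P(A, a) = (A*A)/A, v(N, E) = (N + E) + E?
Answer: 23/12 ≈ 1.9167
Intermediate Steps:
v(N, E) = N + 2*E (v(N, E) = (E + N) + E = N + 2*E)
P(A, a) = A (P(A, a) = A²/A = A)
d = 1/12 ≈ 0.083333
Z(C, L) = 8 + C - L (Z(C, L) = C - (L + 2*(-4)) = C - (L - 8) = C - (-8 + L) = C + (8 - L) = 8 + C - L)
Z(-21, d) - P(-15, -5) = (8 - 21 - 1*1/12) - 1*(-15) = (8 - 21 - 1/12) + 15 = -157/12 + 15 = 23/12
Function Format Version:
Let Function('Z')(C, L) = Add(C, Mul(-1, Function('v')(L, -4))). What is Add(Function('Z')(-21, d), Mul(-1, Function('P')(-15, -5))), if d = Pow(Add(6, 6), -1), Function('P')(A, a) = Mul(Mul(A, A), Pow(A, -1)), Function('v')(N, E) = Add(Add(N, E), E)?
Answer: Rational(23, 12) ≈ 1.9167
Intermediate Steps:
Function('v')(N, E) = Add(N, Mul(2, E)) (Function('v')(N, E) = Add(Add(E, N), E) = Add(N, Mul(2, E)))
Function('P')(A, a) = A (Function('P')(A, a) = Mul(Pow(A, 2), Pow(A, -1)) = A)
d = Rational(1, 12) (d = Pow(12, -1) = Rational(1, 12) ≈ 0.083333)
Function('Z')(C, L) = Add(8, C, Mul(-1, L)) (Function('Z')(C, L) = Add(C, Mul(-1, Add(L, Mul(2, -4)))) = Add(C, Mul(-1, Add(L, -8))) = Add(C, Mul(-1, Add(-8, L))) = Add(C, Add(8, Mul(-1, L))) = Add(8, C, Mul(-1, L)))
Add(Function('Z')(-21, d), Mul(-1, Function('P')(-15, -5))) = Add(Add(8, -21, Mul(-1, Rational(1, 12))), Mul(-1, -15)) = Add(Add(8, -21, Rational(-1, 12)), 15) = Add(Rational(-157, 12), 15) = Rational(23, 12)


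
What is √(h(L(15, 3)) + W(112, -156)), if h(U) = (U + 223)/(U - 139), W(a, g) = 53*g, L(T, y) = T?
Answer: I*√31789570/62 ≈ 90.939*I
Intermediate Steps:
h(U) = (223 + U)/(-139 + U)
√(h(L(15, 3)) + W(112, -156)) = √((223 + 15)/(-139 + 15) + 53*(-156)) = √(238/(-124) - 8268) = √(-1/124*238 - 8268) = √(-119/62 - 8268) = √(-512735/62) = I*√31789570/62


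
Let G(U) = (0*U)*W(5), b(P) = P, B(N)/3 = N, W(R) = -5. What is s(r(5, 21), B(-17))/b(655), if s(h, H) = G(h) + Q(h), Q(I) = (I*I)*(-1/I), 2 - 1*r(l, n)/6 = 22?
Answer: 24/131 ≈ 0.18321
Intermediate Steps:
r(l, n) = -120 (r(l, n) = 12 - 6*22 = 12 - 132 = -120)
B(N) = 3*N
Q(I) = -I (Q(I) = I²*(-1/I) = -I)
G(U) = 0 (G(U) = (0*U)*(-5) = 0*(-5) = 0)
s(h, H) = -h (s(h, H) = 0 - h = -h)
s(r(5, 21), B(-17))/b(655) = -1*(-120)/655 = 120*(1/655) = 24/131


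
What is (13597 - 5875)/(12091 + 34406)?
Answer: 234/1409 ≈ 0.16608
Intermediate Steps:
(13597 - 5875)/(12091 + 34406) = 7722/46497 = 7722*(1/46497) = 234/1409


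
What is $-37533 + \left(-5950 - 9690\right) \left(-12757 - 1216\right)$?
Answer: $218500187$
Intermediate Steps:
$-37533 + \left(-5950 - 9690\right) \left(-12757 - 1216\right) = -37533 + \left(-5950 - 9690\right) \left(-13973\right) = -37533 - -218537720 = -37533 + 218537720 = 218500187$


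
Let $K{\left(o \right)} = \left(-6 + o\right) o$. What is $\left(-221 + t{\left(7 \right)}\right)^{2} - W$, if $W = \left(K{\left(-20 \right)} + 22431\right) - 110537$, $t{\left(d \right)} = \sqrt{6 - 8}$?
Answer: $136425 - 442 i \sqrt{2} \approx 1.3643 \cdot 10^{5} - 625.08 i$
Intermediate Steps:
$t{\left(d \right)} = i \sqrt{2}$ ($t{\left(d \right)} = \sqrt{-2} = i \sqrt{2}$)
$K{\left(o \right)} = o \left(-6 + o\right)$
$W = -87586$ ($W = \left(- 20 \left(-6 - 20\right) + 22431\right) - 110537 = \left(\left(-20\right) \left(-26\right) + 22431\right) - 110537 = \left(520 + 22431\right) - 110537 = 22951 - 110537 = -87586$)
$\left(-221 + t{\left(7 \right)}\right)^{2} - W = \left(-221 + i \sqrt{2}\right)^{2} - -87586 = \left(-221 + i \sqrt{2}\right)^{2} + 87586 = 87586 + \left(-221 + i \sqrt{2}\right)^{2}$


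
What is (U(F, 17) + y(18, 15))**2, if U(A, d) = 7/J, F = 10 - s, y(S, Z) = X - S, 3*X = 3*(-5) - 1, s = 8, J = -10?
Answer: 519841/900 ≈ 577.60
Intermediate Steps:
X = -16/3 (X = (3*(-5) - 1)/3 = (-15 - 1)/3 = (1/3)*(-16) = -16/3 ≈ -5.3333)
y(S, Z) = -16/3 - S
F = 2 (F = 10 - 1*8 = 10 - 8 = 2)
U(A, d) = -7/10 (U(A, d) = 7/(-10) = 7*(-1/10) = -7/10)
(U(F, 17) + y(18, 15))**2 = (-7/10 + (-16/3 - 1*18))**2 = (-7/10 + (-16/3 - 18))**2 = (-7/10 - 70/3)**2 = (-721/30)**2 = 519841/900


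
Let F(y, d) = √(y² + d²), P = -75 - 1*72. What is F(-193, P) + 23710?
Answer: 23710 + √58858 ≈ 23953.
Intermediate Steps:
P = -147 (P = -75 - 72 = -147)
F(y, d) = √(d² + y²)
F(-193, P) + 23710 = √((-147)² + (-193)²) + 23710 = √(21609 + 37249) + 23710 = √58858 + 23710 = 23710 + √58858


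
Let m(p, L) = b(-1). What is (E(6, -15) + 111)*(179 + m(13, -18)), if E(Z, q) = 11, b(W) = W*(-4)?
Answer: 22326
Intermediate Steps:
b(W) = -4*W
m(p, L) = 4 (m(p, L) = -4*(-1) = 4)
(E(6, -15) + 111)*(179 + m(13, -18)) = (11 + 111)*(179 + 4) = 122*183 = 22326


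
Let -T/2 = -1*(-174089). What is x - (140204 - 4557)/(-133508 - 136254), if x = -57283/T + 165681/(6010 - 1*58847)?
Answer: -3062421765363368/1240681364036333 ≈ -2.4683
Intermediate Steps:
T = -348178 (T = -(-2)*(-174089) = -2*174089 = -348178)
x = -54659817347/18396680986 (x = -57283/(-348178) + 165681/(6010 - 1*58847) = -57283*(-1/348178) + 165681/(6010 - 58847) = 57283/348178 + 165681/(-52837) = 57283/348178 + 165681*(-1/52837) = 57283/348178 - 165681/52837 = -54659817347/18396680986 ≈ -2.9712)
x - (140204 - 4557)/(-133508 - 136254) = -54659817347/18396680986 - (140204 - 4557)/(-133508 - 136254) = -54659817347/18396680986 - 135647/(-269762) = -54659817347/18396680986 - 135647*(-1)/269762 = -54659817347/18396680986 - 1*(-135647/269762) = -54659817347/18396680986 + 135647/269762 = -3062421765363368/1240681364036333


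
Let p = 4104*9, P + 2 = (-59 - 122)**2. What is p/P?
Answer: 36936/32759 ≈ 1.1275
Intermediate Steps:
P = 32759 (P = -2 + (-59 - 122)**2 = -2 + (-181)**2 = -2 + 32761 = 32759)
p = 36936
p/P = 36936/32759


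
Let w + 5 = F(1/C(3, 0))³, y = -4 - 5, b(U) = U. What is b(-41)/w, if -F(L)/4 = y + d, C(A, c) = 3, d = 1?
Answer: -41/32763 ≈ -0.0012514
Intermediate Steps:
y = -9
F(L) = 32 (F(L) = -4*(-9 + 1) = -4*(-8) = 32)
w = 32763 (w = -5 + 32³ = -5 + 32768 = 32763)
b(-41)/w = -41/32763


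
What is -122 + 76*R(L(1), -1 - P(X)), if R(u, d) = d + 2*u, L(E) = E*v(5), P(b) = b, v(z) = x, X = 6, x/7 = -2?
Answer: -2782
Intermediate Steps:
x = -14 (x = 7*(-2) = -14)
v(z) = -14
L(E) = -14*E (L(E) = E*(-14) = -14*E)
-122 + 76*R(L(1), -1 - P(X)) = -122 + 76*((-1 - 1*6) + 2*(-14*1)) = -122 + 76*((-1 - 6) + 2*(-14)) = -122 + 76*(-7 - 28) = -122 + 76*(-35) = -122 - 2660 = -2782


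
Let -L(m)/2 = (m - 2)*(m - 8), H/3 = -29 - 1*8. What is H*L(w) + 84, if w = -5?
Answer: 20286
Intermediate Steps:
H = -111 (H = 3*(-29 - 1*8) = 3*(-29 - 8) = 3*(-37) = -111)
L(m) = -2*(-8 + m)*(-2 + m) (L(m) = -2*(m - 2)*(m - 8) = -2*(-2 + m)*(-8 + m) = -2*(-8 + m)*(-2 + m))
H*L(w) + 84 = -111*(-32 - 2*(-5)² + 20*(-5)) + 84 = -111*(-32 - 2*25 - 100) + 84 = -111*(-32 - 50 - 100) + 84 = -111*(-182) + 84 = 20202 + 84 = 20286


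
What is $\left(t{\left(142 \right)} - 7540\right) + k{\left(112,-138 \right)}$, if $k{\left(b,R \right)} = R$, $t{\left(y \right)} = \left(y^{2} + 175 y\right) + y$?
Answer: $37478$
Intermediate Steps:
$t{\left(y \right)} = y^{2} + 176 y$
$\left(t{\left(142 \right)} - 7540\right) + k{\left(112,-138 \right)} = \left(142 \left(176 + 142\right) - 7540\right) - 138 = \left(142 \cdot 318 - 7540\right) - 138 = \left(45156 - 7540\right) - 138 = 37616 - 138 = 37478$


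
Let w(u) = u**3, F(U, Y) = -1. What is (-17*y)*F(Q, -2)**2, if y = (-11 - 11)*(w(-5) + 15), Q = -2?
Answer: -41140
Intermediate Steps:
y = 2420 (y = (-11 - 11)*((-5)**3 + 15) = -22*(-125 + 15) = -22*(-110) = 2420)
(-17*y)*F(Q, -2)**2 = -17*2420*(-1)**2 = -41140*1 = -41140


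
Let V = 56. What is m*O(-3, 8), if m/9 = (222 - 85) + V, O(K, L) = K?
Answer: -5211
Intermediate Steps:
m = 1737 (m = 9*((222 - 85) + 56) = 9*(137 + 56) = 9*193 = 1737)
m*O(-3, 8) = 1737*(-3) = -5211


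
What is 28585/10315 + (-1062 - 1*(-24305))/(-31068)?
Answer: 129665447/64093284 ≈ 2.0231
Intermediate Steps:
28585/10315 + (-1062 - 1*(-24305))/(-31068) = 28585*(1/10315) + (-1062 + 24305)*(-1/31068) = 5717/2063 + 23243*(-1/31068) = 5717/2063 - 23243/31068 = 129665447/64093284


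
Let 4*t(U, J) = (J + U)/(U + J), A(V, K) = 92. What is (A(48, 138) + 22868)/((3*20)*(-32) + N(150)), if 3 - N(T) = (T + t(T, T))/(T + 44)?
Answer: -2545280/212599 ≈ -11.972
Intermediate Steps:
t(U, J) = 1/4 (t(U, J) = ((J + U)/(U + J))/4 = ((J + U)/(J + U))/4 = (1/4)*1 = 1/4)
N(T) = 3 - (1/4 + T)/(44 + T) (N(T) = 3 - (T + 1/4)/(T + 44) = 3 - (1/4 + T)/(44 + T))
(A(48, 138) + 22868)/((3*20)*(-32) + N(150)) = (92 + 22868)/((3*20)*(-32) + (527 + 8*150)/(4*(44 + 150))) = 22960/(60*(-32) + (1/4)*(527 + 1200)/194) = 22960/(-1920 + (1/4)*(1/194)*1727) = 22960/(-1920 + 1727/776) = 22960/(-1488193/776) = 22960*(-776/1488193) = -2545280/212599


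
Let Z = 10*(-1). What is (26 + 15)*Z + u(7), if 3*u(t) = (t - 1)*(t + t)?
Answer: -382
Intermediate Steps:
Z = -10
u(t) = 2*t*(-1 + t)/3 (u(t) = ((t - 1)*(t + t))/3 = ((-1 + t)*(2*t))/3 = (2*t*(-1 + t))/3 = 2*t*(-1 + t)/3)
(26 + 15)*Z + u(7) = (26 + 15)*(-10) + (⅔)*7*(-1 + 7) = 41*(-10) + (⅔)*7*6 = -410 + 28 = -382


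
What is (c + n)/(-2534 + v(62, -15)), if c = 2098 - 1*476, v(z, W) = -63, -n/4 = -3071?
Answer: -13906/2597 ≈ -5.3546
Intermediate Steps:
n = 12284 (n = -4*(-3071) = 12284)
c = 1622 (c = 2098 - 476 = 1622)
(c + n)/(-2534 + v(62, -15)) = (1622 + 12284)/(-2534 - 63) = 13906/(-2597) = 13906*(-1/2597) = -13906/2597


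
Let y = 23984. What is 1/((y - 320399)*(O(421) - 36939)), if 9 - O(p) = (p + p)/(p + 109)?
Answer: 53/580195073493 ≈ 9.1349e-11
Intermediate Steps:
O(p) = 9 - 2*p/(109 + p) (O(p) = 9 - (p + p)/(p + 109) = 9 - 2*p/(109 + p))
1/((y - 320399)*(O(421) - 36939)) = 1/((23984 - 320399)*((981 + 7*421)/(109 + 421) - 36939)) = 1/(-296415*((981 + 2947)/530 - 36939)) = 1/(-296415*((1/530)*3928 - 36939)) = 1/(-296415*(1964/265 - 36939)) = 1/(-296415*(-9786871/265)) = 1/(580195073493/53) = 53/580195073493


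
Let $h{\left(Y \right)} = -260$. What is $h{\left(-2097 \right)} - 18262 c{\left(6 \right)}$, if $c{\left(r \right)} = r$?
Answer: $-109832$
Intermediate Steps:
$h{\left(-2097 \right)} - 18262 c{\left(6 \right)} = -260 - 109572 = -109832$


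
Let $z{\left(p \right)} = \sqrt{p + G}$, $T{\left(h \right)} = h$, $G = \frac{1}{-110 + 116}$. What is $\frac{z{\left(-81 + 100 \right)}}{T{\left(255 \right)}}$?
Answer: $\frac{\sqrt{690}}{1530} \approx 0.017169$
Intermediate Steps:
$G = \frac{1}{6} \approx 0.16667$
$z{\left(p \right)} = \sqrt{\frac{1}{6} + p}$ ($z{\left(p \right)} = \sqrt{p + \frac{1}{6}} = \sqrt{\frac{1}{6} + p}$)
$\frac{z{\left(-81 + 100 \right)}}{T{\left(255 \right)}} = \frac{\frac{1}{6} \sqrt{6 + 36 \left(-81 + 100\right)}}{255} = \frac{\sqrt{6 + 36 \cdot 19}}{6} \cdot \frac{1}{255} = \frac{\sqrt{6 + 684}}{6} \cdot \frac{1}{255} = \frac{\sqrt{690}}{6} \cdot \frac{1}{255} = \frac{\sqrt{690}}{1530}$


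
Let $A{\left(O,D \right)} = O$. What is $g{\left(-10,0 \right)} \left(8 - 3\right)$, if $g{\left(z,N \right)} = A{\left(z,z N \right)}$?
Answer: $-50$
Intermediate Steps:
$g{\left(z,N \right)} = z$
$g{\left(-10,0 \right)} \left(8 - 3\right) = - 10 \left(8 - 3\right) = \left(-10\right) 5 = -50$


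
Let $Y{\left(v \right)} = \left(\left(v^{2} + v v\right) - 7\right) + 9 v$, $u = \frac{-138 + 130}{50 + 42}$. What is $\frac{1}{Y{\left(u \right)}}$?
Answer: $- \frac{529}{4109} \approx -0.12874$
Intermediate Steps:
$u = - \frac{2}{23}$ ($u = - \frac{8}{92} = \left(-8\right) \frac{1}{92} = - \frac{2}{23} \approx -0.086957$)
$Y{\left(v \right)} = -7 + 2 v^{2} + 9 v$ ($Y{\left(v \right)} = \left(\left(v^{2} + v^{2}\right) - 7\right) + 9 v = \left(2 v^{2} - 7\right) + 9 v = \left(-7 + 2 v^{2}\right) + 9 v = -7 + 2 v^{2} + 9 v$)
$\frac{1}{Y{\left(u \right)}} = \frac{1}{-7 + 2 \left(- \frac{2}{23}\right)^{2} + 9 \left(- \frac{2}{23}\right)} = \frac{1}{-7 + 2 \cdot \frac{4}{529} - \frac{18}{23}} = \frac{1}{-7 + \frac{8}{529} - \frac{18}{23}} = \frac{1}{- \frac{4109}{529}} = - \frac{529}{4109}$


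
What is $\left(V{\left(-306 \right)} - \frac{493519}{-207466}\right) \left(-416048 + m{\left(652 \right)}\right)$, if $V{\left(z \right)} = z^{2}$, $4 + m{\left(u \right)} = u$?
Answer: $- \frac{4034942184191500}{103733} \approx -3.8897 \cdot 10^{10}$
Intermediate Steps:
$m{\left(u \right)} = -4 + u$
$\left(V{\left(-306 \right)} - \frac{493519}{-207466}\right) \left(-416048 + m{\left(652 \right)}\right) = \left(\left(-306\right)^{2} - \frac{493519}{-207466}\right) \left(-416048 + \left(-4 + 652\right)\right) = \left(93636 - - \frac{493519}{207466}\right) \left(-416048 + 648\right) = \left(93636 + \frac{493519}{207466}\right) \left(-415400\right) = \frac{19426779895}{207466} \left(-415400\right) = - \frac{4034942184191500}{103733}$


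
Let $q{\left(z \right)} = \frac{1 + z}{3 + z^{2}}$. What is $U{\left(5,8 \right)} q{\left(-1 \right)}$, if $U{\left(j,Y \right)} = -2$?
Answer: $0$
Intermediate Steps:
$q{\left(z \right)} = \frac{1 + z}{3 + z^{2}}$
$U{\left(5,8 \right)} q{\left(-1 \right)} = - 2 \frac{1 - 1}{3 + \left(-1\right)^{2}} = - 2 \frac{1}{3 + 1} \cdot 0 = - 2 \cdot \frac{1}{4} \cdot 0 = \left(-2\right) 0 = 0$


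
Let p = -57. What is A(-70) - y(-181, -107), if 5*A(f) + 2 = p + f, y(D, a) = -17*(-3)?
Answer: -384/5 ≈ -76.800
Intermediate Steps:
y(D, a) = 51
A(f) = -59/5 + f/5 (A(f) = -⅖ + (-57 + f)/5 = -⅖ + (-57/5 + f/5) = -59/5 + f/5)
A(-70) - y(-181, -107) = (-59/5 + (⅕)*(-70)) - 1*51 = (-59/5 - 14) - 51 = -129/5 - 51 = -384/5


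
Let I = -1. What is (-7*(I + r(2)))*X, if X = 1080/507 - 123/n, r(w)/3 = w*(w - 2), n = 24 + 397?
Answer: 915411/71149 ≈ 12.866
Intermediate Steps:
n = 421
r(w) = 3*w*(-2 + w) (r(w) = 3*(w*(w - 2)) = 3*(w*(-2 + w)) = 3*w*(-2 + w))
X = 130773/71149 (X = 1080/507 - 123/421 = 1080*(1/507) - 123*1/421 = 360/169 - 123/421 = 130773/71149 ≈ 1.8380)
(-7*(I + r(2)))*X = -7*(-1 + 3*2*(-2 + 2))*(130773/71149) = -7*(-1 + 3*2*0)*(130773/71149) = -7*(-1 + 0)*(130773/71149) = -7*(-1)*(130773/71149) = 7*(130773/71149) = 915411/71149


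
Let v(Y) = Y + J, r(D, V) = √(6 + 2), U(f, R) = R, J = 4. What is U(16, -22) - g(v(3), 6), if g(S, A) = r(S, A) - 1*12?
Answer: -10 - 2*√2 ≈ -12.828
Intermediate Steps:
r(D, V) = 2*√2 (r(D, V) = √8 = 2*√2)
v(Y) = 4 + Y (v(Y) = Y + 4 = 4 + Y)
g(S, A) = -12 + 2*√2 (g(S, A) = 2*√2 - 1*12 = 2*√2 - 12 = -12 + 2*√2)
U(16, -22) - g(v(3), 6) = -22 - (-12 + 2*√2) = -22 + (12 - 2*√2) = -10 - 2*√2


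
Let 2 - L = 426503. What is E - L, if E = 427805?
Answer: 854306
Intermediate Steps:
L = -426501 (L = 2 - 1*426503 = 2 - 426503 = -426501)
E - L = 427805 - 1*(-426501) = 427805 + 426501 = 854306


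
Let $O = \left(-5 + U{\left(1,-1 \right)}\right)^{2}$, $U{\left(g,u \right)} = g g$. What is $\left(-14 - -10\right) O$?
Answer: $-64$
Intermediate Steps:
$U{\left(g,u \right)} = g^{2}$
$O = 16$ ($O = \left(-5 + 1^{2}\right)^{2} = \left(-5 + 1\right)^{2} = \left(-4\right)^{2} = 16$)
$\left(-14 - -10\right) O = \left(-14 - -10\right) 16 = \left(-14 + 10\right) 16 = \left(-4\right) 16 = -64$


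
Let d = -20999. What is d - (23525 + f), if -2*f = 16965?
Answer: -72083/2 ≈ -36042.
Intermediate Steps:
f = -16965/2 (f = -½*16965 = -16965/2 ≈ -8482.5)
d - (23525 + f) = -20999 - (23525 - 16965/2) = -20999 - 1*30085/2 = -20999 - 30085/2 = -72083/2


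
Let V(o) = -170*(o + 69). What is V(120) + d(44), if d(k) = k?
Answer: -32086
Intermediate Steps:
V(o) = -11730 - 170*o (V(o) = -170*(69 + o) = -11730 - 170*o)
V(120) + d(44) = (-11730 - 170*120) + 44 = (-11730 - 20400) + 44 = -32130 + 44 = -32086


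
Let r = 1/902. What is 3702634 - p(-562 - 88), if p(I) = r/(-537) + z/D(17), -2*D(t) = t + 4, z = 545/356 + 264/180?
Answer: 8379940819233734/2263237515 ≈ 3.7026e+6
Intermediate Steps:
z = 16007/5340 (z = 545*(1/356) + 264*(1/180) = 545/356 + 22/15 = 16007/5340 ≈ 2.9976)
r = 1/902 ≈ 0.0011086
D(t) = -2 - t/2 (D(t) = -(t + 4)/2 = -(4 + t)/2 = -2 - t/2)
p(I) = -646119224/2263237515 (p(I) = (1/902)/(-537) + 16007/(5340*(-2 - 1/2*17)) = (1/902)*(-1/537) + 16007/(5340*(-2 - 17/2)) = -1/484374 + 16007/(5340*(-21/2)) = -1/484374 + (16007/5340)*(-2/21) = -1/484374 - 16007/56070 = -646119224/2263237515)
3702634 - p(-562 - 88) = 3702634 - 1*(-646119224/2263237515) = 3702634 + 646119224/2263237515 = 8379940819233734/2263237515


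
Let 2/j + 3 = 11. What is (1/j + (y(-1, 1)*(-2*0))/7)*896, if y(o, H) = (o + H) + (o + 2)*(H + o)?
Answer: 3584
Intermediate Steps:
j = 1/4 (j = 2/(-3 + 11) = 2/8 = 2*(1/8) = 1/4 ≈ 0.25000)
y(o, H) = H + o + (2 + o)*(H + o) (y(o, H) = (H + o) + (2 + o)*(H + o) = H + o + (2 + o)*(H + o))
(1/j + (y(-1, 1)*(-2*0))/7)*896 = (1/(1/4) + (((-1)**2 + 3*1 + 3*(-1) + 1*(-1))*(-2*0))/7)*896 = (1*4 + ((1 + 3 - 3 - 1)*0)*(1/7))*896 = (4 + (0*0)*(1/7))*896 = (4 + 0*(1/7))*896 = (4 + 0)*896 = 4*896 = 3584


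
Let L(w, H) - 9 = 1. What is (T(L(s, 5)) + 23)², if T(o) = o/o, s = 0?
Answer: 576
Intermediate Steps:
L(w, H) = 10 (L(w, H) = 9 + 1 = 10)
T(o) = 1
(T(L(s, 5)) + 23)² = (1 + 23)² = 24² = 576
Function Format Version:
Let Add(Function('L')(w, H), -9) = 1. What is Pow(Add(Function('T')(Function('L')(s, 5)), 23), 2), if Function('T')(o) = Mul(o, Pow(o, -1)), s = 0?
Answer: 576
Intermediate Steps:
Function('L')(w, H) = 10 (Function('L')(w, H) = Add(9, 1) = 10)
Function('T')(o) = 1
Pow(Add(Function('T')(Function('L')(s, 5)), 23), 2) = Pow(Add(1, 23), 2) = Pow(24, 2) = 576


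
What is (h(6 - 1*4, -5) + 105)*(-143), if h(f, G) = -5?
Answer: -14300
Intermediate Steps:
(h(6 - 1*4, -5) + 105)*(-143) = (-5 + 105)*(-143) = 100*(-143) = -14300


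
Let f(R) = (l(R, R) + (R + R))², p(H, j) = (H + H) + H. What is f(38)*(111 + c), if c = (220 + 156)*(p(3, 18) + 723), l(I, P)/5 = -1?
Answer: 1388004063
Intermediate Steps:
p(H, j) = 3*H (p(H, j) = 2*H + H = 3*H)
l(I, P) = -5 (l(I, P) = 5*(-1) = -5)
f(R) = (-5 + 2*R)² (f(R) = (-5 + (R + R))² = (-5 + 2*R)²)
c = 275232 (c = (220 + 156)*(3*3 + 723) = 376*(9 + 723) = 376*732 = 275232)
f(38)*(111 + c) = (-5 + 2*38)²*(111 + 275232) = (-5 + 76)²*275343 = 71²*275343 = 5041*275343 = 1388004063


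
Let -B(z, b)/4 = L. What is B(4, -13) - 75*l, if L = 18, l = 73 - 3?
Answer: -5322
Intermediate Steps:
l = 70
B(z, b) = -72 (B(z, b) = -4*18 = -72)
B(4, -13) - 75*l = -72 - 75*70 = -72 - 5250 = -5322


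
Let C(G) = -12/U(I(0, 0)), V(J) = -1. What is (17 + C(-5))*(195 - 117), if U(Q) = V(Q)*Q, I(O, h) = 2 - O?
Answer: 1794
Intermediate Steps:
U(Q) = -Q
C(G) = 6 (C(G) = -12*(-1/(2 - 1*0)) = -12*(-1/(2 + 0)) = -12/((-1*2)) = -12/(-2) = -12*(-1/2) = 6)
(17 + C(-5))*(195 - 117) = (17 + 6)*(195 - 117) = 23*78 = 1794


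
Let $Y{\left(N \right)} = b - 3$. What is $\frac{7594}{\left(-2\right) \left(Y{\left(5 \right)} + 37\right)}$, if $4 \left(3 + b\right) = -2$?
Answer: $- \frac{7594}{61} \approx -124.49$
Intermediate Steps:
$b = - \frac{7}{2}$ ($b = -3 + \frac{1}{4} \left(-2\right) = -3 - \frac{1}{2} = - \frac{7}{2} \approx -3.5$)
$Y{\left(N \right)} = - \frac{13}{2}$ ($Y{\left(N \right)} = - \frac{7}{2} - 3 = - \frac{13}{2}$)
$\frac{7594}{\left(-2\right) \left(Y{\left(5 \right)} + 37\right)} = \frac{7594}{\left(-2\right) \left(- \frac{13}{2} + 37\right)} = \frac{7594}{\left(-2\right) \frac{61}{2}} = \frac{7594}{-61} = 7594 \left(- \frac{1}{61}\right) = - \frac{7594}{61}$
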